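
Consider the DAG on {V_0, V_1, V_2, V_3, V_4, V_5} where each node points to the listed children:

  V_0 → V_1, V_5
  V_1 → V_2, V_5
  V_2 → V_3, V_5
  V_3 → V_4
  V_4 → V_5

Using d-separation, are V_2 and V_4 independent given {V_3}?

4 paths connect V_2 and V_4; each must be blocked for d-separation to hold:
Path 1: V_2 → V_3 → V_4
  V_3 is a chain here and V_3 is conditioned on, so the path is blocked at V_3.
Path 2: V_2 ← V_1 ← V_0 → V_5 ← V_4
  V_5 is a collider here and neither V_5 nor any of its descendants is conditioned on, so the collider stays closed — the path is blocked at V_5.
Path 3: V_2 ← V_1 → V_5 ← V_4
  V_5 is a collider here and neither V_5 nor any of its descendants is conditioned on, so the collider stays closed — the path is blocked at V_5.
Path 4: V_2 → V_5 ← V_4
  V_5 is a collider here and neither V_5 nor any of its descendants is conditioned on, so the collider stays closed — the path is blocked at V_5.
All paths are blocked; V_2 ⊥ V_4 | {V_3} holds.

Yes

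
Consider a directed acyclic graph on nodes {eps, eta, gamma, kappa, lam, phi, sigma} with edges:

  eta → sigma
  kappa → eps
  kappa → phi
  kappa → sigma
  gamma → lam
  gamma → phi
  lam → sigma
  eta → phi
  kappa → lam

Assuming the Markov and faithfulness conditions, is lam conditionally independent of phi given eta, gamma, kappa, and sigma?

There are 5 undirected paths between lam and phi; checking each against the conditioning set {eta, gamma, kappa, sigma}:
Path 1: lam ← gamma → phi
  gamma is a fork here and gamma is conditioned on, so the path is blocked at gamma.
Path 2: lam → sigma ← eta → phi
  eta is a fork here and eta is conditioned on, so the path is blocked at eta.
Path 3: lam → sigma ← kappa → phi
  kappa is a fork here and kappa is conditioned on, so the path is blocked at kappa.
Path 4: lam ← kappa → phi
  kappa is a fork here and kappa is conditioned on, so the path is blocked at kappa.
Path 5: lam ← kappa → sigma ← eta → phi
  kappa is a fork here and kappa is conditioned on, so the path is blocked at kappa.
Since every path is blocked, d-separation holds.

Yes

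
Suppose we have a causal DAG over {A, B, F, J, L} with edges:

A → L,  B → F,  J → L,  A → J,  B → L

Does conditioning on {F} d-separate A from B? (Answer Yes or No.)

There are 2 undirected paths between A and B; checking each against the conditioning set {F}:
  1. A → L ← B — L:collider[blocks] ⇒ blocked
  2. A → J → L ← B — J:chain[open]; L:collider[blocks] ⇒ blocked
All paths are blocked; A ⊥ B | {F} holds.

Yes — A and B are d-separated given {F}.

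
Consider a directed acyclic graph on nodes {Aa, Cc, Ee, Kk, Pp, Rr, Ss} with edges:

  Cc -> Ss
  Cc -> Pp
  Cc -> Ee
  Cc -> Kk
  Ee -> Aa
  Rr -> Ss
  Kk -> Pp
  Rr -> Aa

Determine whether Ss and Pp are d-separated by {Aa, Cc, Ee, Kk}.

Enumerating the 4 paths from Ss to Pp and testing each for blocking by {Aa, Cc, Ee, Kk}:
Path 1: Ss ← Rr → Aa ← Ee ← Cc → Pp
  Ee is a chain here and Ee is conditioned on, so the path is blocked at Ee.
Path 2: Ss ← Rr → Aa ← Ee ← Cc → Kk → Pp
  Ee is a chain here and Ee is conditioned on, so the path is blocked at Ee.
Path 3: Ss ← Cc → Pp
  Cc is a fork here and Cc is conditioned on, so the path is blocked at Cc.
Path 4: Ss ← Cc → Kk → Pp
  Cc is a fork here and Cc is conditioned on, so the path is blocked at Cc.
All paths are blocked; Ss ⊥ Pp | {Aa, Cc, Ee, Kk} holds.

Yes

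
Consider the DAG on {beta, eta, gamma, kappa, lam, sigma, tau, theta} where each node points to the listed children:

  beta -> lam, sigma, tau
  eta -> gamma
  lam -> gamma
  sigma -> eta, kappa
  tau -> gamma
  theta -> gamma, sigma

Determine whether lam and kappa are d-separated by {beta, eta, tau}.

6 paths connect lam and kappa; each must be blocked for d-separation to hold:
Path 1: lam ← beta → sigma → kappa
  beta is a fork here and beta is conditioned on, so the path is blocked at beta.
Path 2: lam ← beta → tau → gamma ← eta ← sigma → kappa
  beta is a fork here and beta is conditioned on, so the path is blocked at beta.
Path 3: lam ← beta → tau → gamma ← theta → sigma → kappa
  beta is a fork here and beta is conditioned on, so the path is blocked at beta.
Path 4: lam → gamma ← eta ← sigma → kappa
  gamma is a collider here and neither gamma nor any of its descendants is conditioned on, so the collider stays closed — the path is blocked at gamma.
Path 5: lam → gamma ← theta → sigma → kappa
  gamma is a collider here and neither gamma nor any of its descendants is conditioned on, so the collider stays closed — the path is blocked at gamma.
Path 6: lam → gamma ← tau ← beta → sigma → kappa
  gamma is a collider here and neither gamma nor any of its descendants is conditioned on, so the collider stays closed — the path is blocked at gamma.
Every path is blocked, so lam and kappa are d-separated given {beta, eta, tau}.

Yes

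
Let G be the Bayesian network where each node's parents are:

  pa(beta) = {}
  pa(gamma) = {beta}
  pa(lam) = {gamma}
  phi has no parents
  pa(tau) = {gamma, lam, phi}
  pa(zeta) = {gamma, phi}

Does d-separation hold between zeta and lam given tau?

4 paths connect zeta and lam; each must be blocked for d-separation to hold:
  1. zeta ← gamma → lam — gamma:fork[open] ⇒ active
  2. zeta ← gamma → tau ← lam — gamma:fork[open]; tau:collider[open] ⇒ active
  3. zeta ← phi → tau ← gamma → lam — phi:fork[open]; tau:collider[open]; gamma:fork[open] ⇒ active
  4. zeta ← phi → tau ← lam — phi:fork[open]; tau:collider[open] ⇒ active
At least one path is unblocked, so d-separation fails.

No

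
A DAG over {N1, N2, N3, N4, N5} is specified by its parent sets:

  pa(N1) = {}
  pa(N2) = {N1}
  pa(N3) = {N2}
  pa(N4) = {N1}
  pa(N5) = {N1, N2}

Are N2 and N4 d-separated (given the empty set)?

Enumerating the 2 paths from N2 to N4 and testing each for blocking by ∅:
  1. N2 ← N1 → N4 — N1:fork[open] ⇒ active
  2. N2 → N5 ← N1 → N4 — N5:collider[blocks]; N1:fork[open] ⇒ blocked
Since the path N2 ← N1 → N4 is active, N2 and N4 are not d-separated given ∅.

No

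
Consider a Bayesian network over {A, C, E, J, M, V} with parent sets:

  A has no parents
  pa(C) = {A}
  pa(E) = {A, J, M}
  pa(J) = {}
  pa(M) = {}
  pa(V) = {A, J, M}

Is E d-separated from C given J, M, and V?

No — E and C are not d-separated given {J, M, V}.

Enumerating the 3 paths from E to C and testing each for blocking by {J, M, V}:
  1. E ← M → V ← A → C — M:fork[blocks]; V:collider[open]; A:fork[open] ⇒ blocked
  2. E ← J → V ← A → C — J:fork[blocks]; V:collider[open]; A:fork[open] ⇒ blocked
  3. E ← A → C — A:fork[open] ⇒ active
Because an active path exists, E and C are not d-separated.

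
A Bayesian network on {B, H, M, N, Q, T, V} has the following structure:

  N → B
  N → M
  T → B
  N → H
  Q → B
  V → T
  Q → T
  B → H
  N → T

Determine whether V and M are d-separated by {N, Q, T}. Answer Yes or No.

There are 5 undirected paths between V and M; checking each against the conditioning set {N, Q, T}:
Path 1: V → T → B ← N → M
  T is a chain here and T is conditioned on, so the path is blocked at T.
Path 2: V → T → B → H ← N → M
  T is a chain here and T is conditioned on, so the path is blocked at T.
Path 3: V → T ← Q → B ← N → M
  Q is a fork here and Q is conditioned on, so the path is blocked at Q.
Path 4: V → T ← Q → B → H ← N → M
  Q is a fork here and Q is conditioned on, so the path is blocked at Q.
Path 5: V → T ← N → M
  N is a fork here and N is conditioned on, so the path is blocked at N.
Since every path is blocked, d-separation holds.

Yes — V and M are d-separated given {N, Q, T}.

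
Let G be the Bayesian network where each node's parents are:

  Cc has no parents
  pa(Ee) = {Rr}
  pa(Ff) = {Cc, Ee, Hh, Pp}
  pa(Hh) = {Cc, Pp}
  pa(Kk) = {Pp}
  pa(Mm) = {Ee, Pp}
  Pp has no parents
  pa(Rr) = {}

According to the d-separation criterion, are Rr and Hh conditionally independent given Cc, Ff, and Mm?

No

There are 6 undirected paths between Rr and Hh; checking each against the conditioning set {Cc, Ff, Mm}:
Path 1: Rr → Ee → Ff ← Pp → Hh
  Ee is a chain and Ee is not conditioned on; Ff is a collider and Ff is conditioned on, which opens it; Pp is a fork and Pp is not conditioned on — no node blocks this path, so it is active.
Path 2: Rr → Ee → Ff ← Hh
  Ee is a chain and Ee is not conditioned on; Ff is a collider and Ff is conditioned on, which opens it — no node blocks this path, so it is active.
Path 3: Rr → Ee → Ff ← Cc → Hh
  Cc is a fork here and Cc is conditioned on, so the path is blocked at Cc.
Path 4: Rr → Ee → Mm ← Pp → Ff ← Hh
  Ee is a chain and Ee is not conditioned on; Mm is a collider and Mm is conditioned on, which opens it; Pp is a fork and Pp is not conditioned on; Ff is a collider and Ff is conditioned on, which opens it — no node blocks this path, so it is active.
Path 5: Rr → Ee → Mm ← Pp → Ff ← Cc → Hh
  Cc is a fork here and Cc is conditioned on, so the path is blocked at Cc.
Path 6: Rr → Ee → Mm ← Pp → Hh
  Ee is a chain and Ee is not conditioned on; Mm is a collider and Mm is conditioned on, which opens it; Pp is a fork and Pp is not conditioned on — no node blocks this path, so it is active.
At least one path is unblocked, so d-separation fails.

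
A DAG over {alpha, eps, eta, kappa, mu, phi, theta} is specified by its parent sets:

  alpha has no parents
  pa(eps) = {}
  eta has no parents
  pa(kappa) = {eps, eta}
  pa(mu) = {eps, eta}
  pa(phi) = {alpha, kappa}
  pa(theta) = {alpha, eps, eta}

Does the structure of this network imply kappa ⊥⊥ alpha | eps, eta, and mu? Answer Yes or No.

5 paths connect kappa and alpha; each must be blocked for d-separation to hold:
  1. kappa → phi ← alpha — phi:collider[blocks] ⇒ blocked
  2. kappa ← eps → mu ← eta → theta ← alpha — eps:fork[blocks]; mu:collider[open]; eta:fork[blocks]; theta:collider[blocks] ⇒ blocked
  3. kappa ← eps → theta ← alpha — eps:fork[blocks]; theta:collider[blocks] ⇒ blocked
  4. kappa ← eta → mu ← eps → theta ← alpha — eta:fork[blocks]; mu:collider[open]; eps:fork[blocks]; theta:collider[blocks] ⇒ blocked
  5. kappa ← eta → theta ← alpha — eta:fork[blocks]; theta:collider[blocks] ⇒ blocked
All paths are blocked; kappa ⊥ alpha | {eps, eta, mu} holds.

Yes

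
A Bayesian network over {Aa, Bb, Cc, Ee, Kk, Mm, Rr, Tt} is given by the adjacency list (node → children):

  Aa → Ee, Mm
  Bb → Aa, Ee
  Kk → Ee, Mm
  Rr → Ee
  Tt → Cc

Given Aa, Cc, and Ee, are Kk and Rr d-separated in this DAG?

We examine all 3 paths between Kk and Rr:
Path 1: Kk → Mm ← Aa ← Bb → Ee ← Rr
  Mm is a collider here and neither Mm nor any of its descendants is conditioned on, so the collider stays closed — the path is blocked at Mm.
Path 2: Kk → Mm ← Aa → Ee ← Rr
  Mm is a collider here and neither Mm nor any of its descendants is conditioned on, so the collider stays closed — the path is blocked at Mm.
Path 3: Kk → Ee ← Rr
  Ee is a collider and Ee is conditioned on, which opens it — no node blocks this path, so it is active.
Since the path Kk → Ee ← Rr is active, Kk and Rr are not d-separated given {Aa, Cc, Ee}.

No — Kk and Rr are not d-separated given {Aa, Cc, Ee}.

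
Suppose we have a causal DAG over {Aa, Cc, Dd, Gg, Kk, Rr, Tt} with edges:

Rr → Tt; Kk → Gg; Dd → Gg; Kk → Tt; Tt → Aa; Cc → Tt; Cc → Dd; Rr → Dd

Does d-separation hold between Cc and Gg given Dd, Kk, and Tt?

Enumerating the 4 paths from Cc to Gg and testing each for blocking by {Dd, Kk, Tt}:
Path 1: Cc → Tt ← Kk → Gg
  Kk is a fork here and Kk is conditioned on, so the path is blocked at Kk.
Path 2: Cc → Tt ← Rr → Dd → Gg
  Dd is a chain here and Dd is conditioned on, so the path is blocked at Dd.
Path 3: Cc → Dd → Gg
  Dd is a chain here and Dd is conditioned on, so the path is blocked at Dd.
Path 4: Cc → Dd ← Rr → Tt ← Kk → Gg
  Kk is a fork here and Kk is conditioned on, so the path is blocked at Kk.
Every path is blocked, so Cc and Gg are d-separated given {Dd, Kk, Tt}.

Yes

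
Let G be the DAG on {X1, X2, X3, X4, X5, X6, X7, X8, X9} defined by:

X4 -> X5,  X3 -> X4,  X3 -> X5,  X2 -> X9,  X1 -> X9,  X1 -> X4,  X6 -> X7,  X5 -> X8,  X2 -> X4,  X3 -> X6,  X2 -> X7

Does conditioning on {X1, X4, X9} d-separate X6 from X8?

Enumerating the 6 paths from X6 to X8 and testing each for blocking by {X1, X4, X9}:
Path 1: X6 → X7 ← X2 → X9 ← X1 → X4 → X5 → X8
  X7 is a collider here and neither X7 nor any of its descendants is conditioned on, so the collider stays closed — the path is blocked at X7.
Path 2: X6 → X7 ← X2 → X9 ← X1 → X4 ← X3 → X5 → X8
  X7 is a collider here and neither X7 nor any of its descendants is conditioned on, so the collider stays closed — the path is blocked at X7.
Path 3: X6 → X7 ← X2 → X4 → X5 → X8
  X7 is a collider here and neither X7 nor any of its descendants is conditioned on, so the collider stays closed — the path is blocked at X7.
Path 4: X6 → X7 ← X2 → X4 ← X3 → X5 → X8
  X7 is a collider here and neither X7 nor any of its descendants is conditioned on, so the collider stays closed — the path is blocked at X7.
Path 5: X6 ← X3 → X5 → X8
  X3 is a fork and X3 is not conditioned on; X5 is a chain and X5 is not conditioned on — no node blocks this path, so it is active.
Path 6: X6 ← X3 → X4 → X5 → X8
  X4 is a chain here and X4 is conditioned on, so the path is blocked at X4.
Because an active path exists, X6 and X8 are not d-separated.

No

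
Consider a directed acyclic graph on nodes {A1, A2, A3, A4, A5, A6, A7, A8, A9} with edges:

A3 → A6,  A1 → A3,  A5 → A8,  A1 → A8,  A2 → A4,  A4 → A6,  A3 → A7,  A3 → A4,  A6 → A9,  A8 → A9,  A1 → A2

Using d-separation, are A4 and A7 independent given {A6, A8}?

Enumerating the 5 paths from A4 to A7 and testing each for blocking by {A6, A8}:
Path 1: A4 ← A2 ← A1 → A8 → A9 ← A6 ← A3 → A7
  A8 is a chain here and A8 is conditioned on, so the path is blocked at A8.
Path 2: A4 ← A2 ← A1 → A3 → A7
  A2 is a chain and A2 is not conditioned on; A1 is a fork and A1 is not conditioned on; A3 is a chain and A3 is not conditioned on — no node blocks this path, so it is active.
Path 3: A4 ← A3 → A7
  A3 is a fork and A3 is not conditioned on — no node blocks this path, so it is active.
Path 4: A4 → A6 ← A3 → A7
  A6 is a collider and A6 is conditioned on, which opens it; A3 is a fork and A3 is not conditioned on — no node blocks this path, so it is active.
Path 5: A4 → A6 → A9 ← A8 ← A1 → A3 → A7
  A6 is a chain here and A6 is conditioned on, so the path is blocked at A6.
At least one path is unblocked, so d-separation fails.

No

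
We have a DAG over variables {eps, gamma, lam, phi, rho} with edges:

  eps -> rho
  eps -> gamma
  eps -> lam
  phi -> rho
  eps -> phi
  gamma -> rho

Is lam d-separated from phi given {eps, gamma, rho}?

Yes

We examine all 3 paths between lam and phi:
Path 1: lam ← eps → phi
  eps is a fork here and eps is conditioned on, so the path is blocked at eps.
Path 2: lam ← eps → rho ← phi
  eps is a fork here and eps is conditioned on, so the path is blocked at eps.
Path 3: lam ← eps → gamma → rho ← phi
  eps is a fork here and eps is conditioned on, so the path is blocked at eps.
Since every path is blocked, d-separation holds.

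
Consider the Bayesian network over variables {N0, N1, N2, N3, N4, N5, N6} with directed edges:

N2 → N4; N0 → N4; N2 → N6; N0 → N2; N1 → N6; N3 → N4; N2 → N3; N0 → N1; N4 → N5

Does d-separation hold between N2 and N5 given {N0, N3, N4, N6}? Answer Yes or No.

Yes — N2 and N5 are d-separated given {N0, N3, N4, N6}.

4 paths connect N2 and N5; each must be blocked for d-separation to hold:
  1. N2 → N3 → N4 → N5 — N3:chain[blocks]; N4:chain[blocks] ⇒ blocked
  2. N2 ← N0 → N4 → N5 — N0:fork[blocks]; N4:chain[blocks] ⇒ blocked
  3. N2 → N4 → N5 — N4:chain[blocks] ⇒ blocked
  4. N2 → N6 ← N1 ← N0 → N4 → N5 — N6:collider[open]; N1:chain[open]; N0:fork[blocks]; N4:chain[blocks] ⇒ blocked
Since every path is blocked, d-separation holds.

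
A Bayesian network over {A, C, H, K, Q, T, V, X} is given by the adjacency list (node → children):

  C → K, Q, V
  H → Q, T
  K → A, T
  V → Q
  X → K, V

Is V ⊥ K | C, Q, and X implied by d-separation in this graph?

Yes

We examine all 5 paths between V and K:
  1. V → Q ← H → T ← K — Q:collider[open]; H:fork[open]; T:collider[blocks] ⇒ blocked
  2. V → Q ← C → K — Q:collider[open]; C:fork[blocks] ⇒ blocked
  3. V ← C → Q ← H → T ← K — C:fork[blocks]; Q:collider[open]; H:fork[open]; T:collider[blocks] ⇒ blocked
  4. V ← C → K — C:fork[blocks] ⇒ blocked
  5. V ← X → K — X:fork[blocks] ⇒ blocked
All paths are blocked; V ⊥ K | {C, Q, X} holds.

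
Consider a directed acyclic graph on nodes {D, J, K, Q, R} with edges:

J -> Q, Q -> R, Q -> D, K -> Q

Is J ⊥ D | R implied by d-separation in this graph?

No — J and D are not d-separated given {R}.

The only undirected path from J to D is:
  1. J → Q → D — Q:chain[open] ⇒ active
At least one path is unblocked, so d-separation fails.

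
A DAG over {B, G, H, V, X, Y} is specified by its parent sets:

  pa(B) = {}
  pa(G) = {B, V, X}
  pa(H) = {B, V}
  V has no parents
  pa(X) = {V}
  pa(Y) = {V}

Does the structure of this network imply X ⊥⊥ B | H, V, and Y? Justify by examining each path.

Yes

4 paths connect X and B; each must be blocked for d-separation to hold:
Path 1: X ← V → G ← B
  V is a fork here and V is conditioned on, so the path is blocked at V.
Path 2: X ← V → H ← B
  V is a fork here and V is conditioned on, so the path is blocked at V.
Path 3: X → G ← V → H ← B
  G is a collider here and neither G nor any of its descendants is conditioned on, so the collider stays closed — the path is blocked at G.
Path 4: X → G ← B
  G is a collider here and neither G nor any of its descendants is conditioned on, so the collider stays closed — the path is blocked at G.
All paths are blocked; X ⊥ B | {H, V, Y} holds.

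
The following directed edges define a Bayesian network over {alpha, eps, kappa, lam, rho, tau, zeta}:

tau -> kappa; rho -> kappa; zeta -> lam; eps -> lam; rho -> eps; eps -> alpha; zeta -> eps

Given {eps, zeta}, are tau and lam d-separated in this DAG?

2 paths connect tau and lam; each must be blocked for d-separation to hold:
Path 1: tau → kappa ← rho → eps ← zeta → lam
  kappa is a collider here and neither kappa nor any of its descendants is conditioned on, so the collider stays closed — the path is blocked at kappa.
Path 2: tau → kappa ← rho → eps → lam
  kappa is a collider here and neither kappa nor any of its descendants is conditioned on, so the collider stays closed — the path is blocked at kappa.
All paths are blocked; tau ⊥ lam | {eps, zeta} holds.

Yes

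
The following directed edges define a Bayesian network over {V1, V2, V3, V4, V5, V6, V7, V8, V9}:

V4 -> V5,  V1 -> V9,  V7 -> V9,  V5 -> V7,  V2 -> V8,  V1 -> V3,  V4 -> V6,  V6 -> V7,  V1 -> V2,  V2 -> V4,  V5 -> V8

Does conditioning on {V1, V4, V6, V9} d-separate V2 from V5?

We examine all 5 paths between V2 and V5:
Path 1: V2 → V4 → V6 → V7 ← V5
  V4 is a chain here and V4 is conditioned on, so the path is blocked at V4.
Path 2: V2 → V4 → V5
  V4 is a chain here and V4 is conditioned on, so the path is blocked at V4.
Path 3: V2 → V8 ← V5
  V8 is a collider here and neither V8 nor any of its descendants is conditioned on, so the collider stays closed — the path is blocked at V8.
Path 4: V2 ← V1 → V9 ← V7 ← V6 ← V4 → V5
  V1 is a fork here and V1 is conditioned on, so the path is blocked at V1.
Path 5: V2 ← V1 → V9 ← V7 ← V5
  V1 is a fork here and V1 is conditioned on, so the path is blocked at V1.
All paths are blocked; V2 ⊥ V5 | {V1, V4, V6, V9} holds.

Yes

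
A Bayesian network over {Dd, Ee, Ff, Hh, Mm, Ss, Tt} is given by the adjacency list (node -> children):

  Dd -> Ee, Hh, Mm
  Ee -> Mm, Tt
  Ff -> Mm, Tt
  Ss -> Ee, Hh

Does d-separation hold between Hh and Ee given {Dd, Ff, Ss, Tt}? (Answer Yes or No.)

Yes

We examine all 4 paths between Hh and Ee:
Path 1: Hh ← Dd → Mm ← Ff → Tt ← Ee
  Dd is a fork here and Dd is conditioned on, so the path is blocked at Dd.
Path 2: Hh ← Dd → Mm ← Ee
  Dd is a fork here and Dd is conditioned on, so the path is blocked at Dd.
Path 3: Hh ← Dd → Ee
  Dd is a fork here and Dd is conditioned on, so the path is blocked at Dd.
Path 4: Hh ← Ss → Ee
  Ss is a fork here and Ss is conditioned on, so the path is blocked at Ss.
Since every path is blocked, d-separation holds.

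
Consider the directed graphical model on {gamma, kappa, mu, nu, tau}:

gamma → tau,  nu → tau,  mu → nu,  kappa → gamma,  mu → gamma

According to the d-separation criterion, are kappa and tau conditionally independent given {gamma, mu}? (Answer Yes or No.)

Enumerating the 2 paths from kappa to tau and testing each for blocking by {gamma, mu}:
Path 1: kappa → gamma → tau
  gamma is a chain here and gamma is conditioned on, so the path is blocked at gamma.
Path 2: kappa → gamma ← mu → nu → tau
  mu is a fork here and mu is conditioned on, so the path is blocked at mu.
Every path is blocked, so kappa and tau are d-separated given {gamma, mu}.

Yes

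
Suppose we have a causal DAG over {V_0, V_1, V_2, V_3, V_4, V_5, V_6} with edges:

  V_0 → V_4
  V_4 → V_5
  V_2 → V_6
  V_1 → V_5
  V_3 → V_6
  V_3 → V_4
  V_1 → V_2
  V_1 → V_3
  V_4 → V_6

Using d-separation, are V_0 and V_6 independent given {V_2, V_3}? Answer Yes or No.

5 paths connect V_0 and V_6; each must be blocked for d-separation to hold:
  1. V_0 → V_4 → V_6 — V_4:chain[open] ⇒ active
  2. V_0 → V_4 → V_5 ← V_1 → V_2 → V_6 — V_4:chain[open]; V_5:collider[blocks]; V_1:fork[open]; V_2:chain[blocks] ⇒ blocked
  3. V_0 → V_4 → V_5 ← V_1 → V_3 → V_6 — V_4:chain[open]; V_5:collider[blocks]; V_1:fork[open]; V_3:chain[blocks] ⇒ blocked
  4. V_0 → V_4 ← V_3 ← V_1 → V_2 → V_6 — V_4:collider[blocks]; V_3:chain[blocks]; V_1:fork[open]; V_2:chain[blocks] ⇒ blocked
  5. V_0 → V_4 ← V_3 → V_6 — V_4:collider[blocks]; V_3:fork[blocks] ⇒ blocked
At least one path is unblocked, so d-separation fails.

No — V_0 and V_6 are not d-separated given {V_2, V_3}.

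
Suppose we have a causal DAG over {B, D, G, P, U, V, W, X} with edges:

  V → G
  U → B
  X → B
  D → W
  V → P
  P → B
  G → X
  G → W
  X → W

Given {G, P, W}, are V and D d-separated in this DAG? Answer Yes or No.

Enumerating the 4 paths from V to D and testing each for blocking by {G, P, W}:
Path 1: V → P → B ← X → W ← D
  P is a chain here and P is conditioned on, so the path is blocked at P.
Path 2: V → P → B ← X ← G → W ← D
  P is a chain here and P is conditioned on, so the path is blocked at P.
Path 3: V → G → W ← D
  G is a chain here and G is conditioned on, so the path is blocked at G.
Path 4: V → G → X → W ← D
  G is a chain here and G is conditioned on, so the path is blocked at G.
All paths are blocked; V ⊥ D | {G, P, W} holds.

Yes — V and D are d-separated given {G, P, W}.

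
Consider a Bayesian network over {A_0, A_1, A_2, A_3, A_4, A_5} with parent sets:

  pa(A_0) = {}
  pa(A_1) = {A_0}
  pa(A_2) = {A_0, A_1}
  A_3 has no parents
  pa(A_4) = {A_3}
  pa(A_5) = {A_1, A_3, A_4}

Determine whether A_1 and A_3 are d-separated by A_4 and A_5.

There are 2 undirected paths between A_1 and A_3; checking each against the conditioning set {A_4, A_5}:
Path 1: A_1 → A_5 ← A_4 ← A_3
  A_4 is a chain here and A_4 is conditioned on, so the path is blocked at A_4.
Path 2: A_1 → A_5 ← A_3
  A_5 is a collider and A_5 is conditioned on, which opens it — no node blocks this path, so it is active.
At least one path is unblocked, so d-separation fails.

No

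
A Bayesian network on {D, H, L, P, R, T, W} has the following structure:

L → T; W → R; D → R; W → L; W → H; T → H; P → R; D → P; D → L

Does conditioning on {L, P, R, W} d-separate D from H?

6 paths connect D and H; each must be blocked for d-separation to hold:
Path 1: D → P → R ← W → H
  P is a chain here and P is conditioned on, so the path is blocked at P.
Path 2: D → P → R ← W → L → T → H
  P is a chain here and P is conditioned on, so the path is blocked at P.
Path 3: D → L ← W → H
  W is a fork here and W is conditioned on, so the path is blocked at W.
Path 4: D → L → T → H
  L is a chain here and L is conditioned on, so the path is blocked at L.
Path 5: D → R ← W → H
  W is a fork here and W is conditioned on, so the path is blocked at W.
Path 6: D → R ← W → L → T → H
  W is a fork here and W is conditioned on, so the path is blocked at W.
All paths are blocked; D ⊥ H | {L, P, R, W} holds.

Yes — D and H are d-separated given {L, P, R, W}.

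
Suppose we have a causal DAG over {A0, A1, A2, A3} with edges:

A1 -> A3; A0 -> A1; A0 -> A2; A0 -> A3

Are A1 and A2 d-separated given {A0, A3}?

Yes

We examine all 2 paths between A1 and A2:
Path 1: A1 → A3 ← A0 → A2
  A0 is a fork here and A0 is conditioned on, so the path is blocked at A0.
Path 2: A1 ← A0 → A2
  A0 is a fork here and A0 is conditioned on, so the path is blocked at A0.
Since every path is blocked, d-separation holds.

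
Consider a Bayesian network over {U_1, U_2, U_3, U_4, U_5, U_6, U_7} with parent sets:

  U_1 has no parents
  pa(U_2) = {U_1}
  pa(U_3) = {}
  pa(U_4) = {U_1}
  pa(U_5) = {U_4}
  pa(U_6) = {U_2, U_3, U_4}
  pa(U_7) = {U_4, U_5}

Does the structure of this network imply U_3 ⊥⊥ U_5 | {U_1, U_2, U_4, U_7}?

4 paths connect U_3 and U_5; each must be blocked for d-separation to hold:
Path 1: U_3 → U_6 ← U_2 ← U_1 → U_4 → U_7 ← U_5
  U_6 is a collider here and neither U_6 nor any of its descendants is conditioned on, so the collider stays closed — the path is blocked at U_6.
Path 2: U_3 → U_6 ← U_2 ← U_1 → U_4 → U_5
  U_6 is a collider here and neither U_6 nor any of its descendants is conditioned on, so the collider stays closed — the path is blocked at U_6.
Path 3: U_3 → U_6 ← U_4 → U_7 ← U_5
  U_6 is a collider here and neither U_6 nor any of its descendants is conditioned on, so the collider stays closed — the path is blocked at U_6.
Path 4: U_3 → U_6 ← U_4 → U_5
  U_6 is a collider here and neither U_6 nor any of its descendants is conditioned on, so the collider stays closed — the path is blocked at U_6.
All paths are blocked; U_3 ⊥ U_5 | {U_1, U_2, U_4, U_7} holds.

Yes — U_3 and U_5 are d-separated given {U_1, U_2, U_4, U_7}.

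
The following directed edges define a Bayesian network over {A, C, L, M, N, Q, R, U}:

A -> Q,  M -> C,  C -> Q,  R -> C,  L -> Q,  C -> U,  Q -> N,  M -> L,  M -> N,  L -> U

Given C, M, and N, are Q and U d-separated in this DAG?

There are 6 undirected paths between Q and U; checking each against the conditioning set {C, M, N}:
Path 1: Q ← L ← M → C → U
  M is a fork here and M is conditioned on, so the path is blocked at M.
Path 2: Q ← L → U
  L is a fork and L is not conditioned on — no node blocks this path, so it is active.
Path 3: Q ← C ← M → L → U
  C is a chain here and C is conditioned on, so the path is blocked at C.
Path 4: Q ← C → U
  C is a fork here and C is conditioned on, so the path is blocked at C.
Path 5: Q → N ← M → L → U
  M is a fork here and M is conditioned on, so the path is blocked at M.
Path 6: Q → N ← M → C → U
  M is a fork here and M is conditioned on, so the path is blocked at M.
Because an active path exists, Q and U are not d-separated.

No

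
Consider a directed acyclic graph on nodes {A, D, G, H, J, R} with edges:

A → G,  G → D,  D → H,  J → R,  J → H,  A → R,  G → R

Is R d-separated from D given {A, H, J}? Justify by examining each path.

No

Enumerating the 3 paths from R to D and testing each for blocking by {A, H, J}:
Path 1: R ← G → D
  G is a fork and G is not conditioned on — no node blocks this path, so it is active.
Path 2: R ← A → G → D
  A is a fork here and A is conditioned on, so the path is blocked at A.
Path 3: R ← J → H ← D
  J is a fork here and J is conditioned on, so the path is blocked at J.
At least one path is unblocked, so d-separation fails.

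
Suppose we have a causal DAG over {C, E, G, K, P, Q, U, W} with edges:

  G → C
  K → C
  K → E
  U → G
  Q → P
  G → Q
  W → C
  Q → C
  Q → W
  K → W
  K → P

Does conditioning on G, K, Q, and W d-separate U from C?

6 paths connect U and C; each must be blocked for d-separation to hold:
Path 1: U → G → C
  G is a chain here and G is conditioned on, so the path is blocked at G.
Path 2: U → G → Q → C
  G is a chain here and G is conditioned on, so the path is blocked at G.
Path 3: U → G → Q → P ← K → C
  G is a chain here and G is conditioned on, so the path is blocked at G.
Path 4: U → G → Q → P ← K → W → C
  G is a chain here and G is conditioned on, so the path is blocked at G.
Path 5: U → G → Q → W → C
  G is a chain here and G is conditioned on, so the path is blocked at G.
Path 6: U → G → Q → W ← K → C
  G is a chain here and G is conditioned on, so the path is blocked at G.
All paths are blocked; U ⊥ C | {G, K, Q, W} holds.

Yes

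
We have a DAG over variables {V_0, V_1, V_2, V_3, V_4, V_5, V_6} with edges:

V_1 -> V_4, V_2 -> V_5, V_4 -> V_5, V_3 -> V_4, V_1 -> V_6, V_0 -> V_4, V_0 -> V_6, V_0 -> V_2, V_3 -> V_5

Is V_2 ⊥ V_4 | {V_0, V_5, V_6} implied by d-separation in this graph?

No

Enumerating the 4 paths from V_2 to V_4 and testing each for blocking by {V_0, V_5, V_6}:
Path 1: V_2 ← V_0 → V_6 ← V_1 → V_4
  V_0 is a fork here and V_0 is conditioned on, so the path is blocked at V_0.
Path 2: V_2 ← V_0 → V_4
  V_0 is a fork here and V_0 is conditioned on, so the path is blocked at V_0.
Path 3: V_2 → V_5 ← V_4
  V_5 is a collider and V_5 is conditioned on, which opens it — no node blocks this path, so it is active.
Path 4: V_2 → V_5 ← V_3 → V_4
  V_5 is a collider and V_5 is conditioned on, which opens it; V_3 is a fork and V_3 is not conditioned on — no node blocks this path, so it is active.
Because an active path exists, V_2 and V_4 are not d-separated.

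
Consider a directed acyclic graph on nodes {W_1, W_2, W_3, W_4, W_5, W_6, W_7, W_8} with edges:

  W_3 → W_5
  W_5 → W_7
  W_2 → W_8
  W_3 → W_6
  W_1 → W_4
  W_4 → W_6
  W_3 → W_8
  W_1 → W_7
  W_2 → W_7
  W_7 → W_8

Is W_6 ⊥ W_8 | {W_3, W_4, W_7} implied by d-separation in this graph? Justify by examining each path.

Enumerating the 6 paths from W_6 to W_8 and testing each for blocking by {W_3, W_4, W_7}:
Path 1: W_6 ← W_3 → W_8
  W_3 is a fork here and W_3 is conditioned on, so the path is blocked at W_3.
Path 2: W_6 ← W_3 → W_5 → W_7 → W_8
  W_3 is a fork here and W_3 is conditioned on, so the path is blocked at W_3.
Path 3: W_6 ← W_3 → W_5 → W_7 ← W_2 → W_8
  W_3 is a fork here and W_3 is conditioned on, so the path is blocked at W_3.
Path 4: W_6 ← W_4 ← W_1 → W_7 → W_8
  W_4 is a chain here and W_4 is conditioned on, so the path is blocked at W_4.
Path 5: W_6 ← W_4 ← W_1 → W_7 ← W_5 ← W_3 → W_8
  W_4 is a chain here and W_4 is conditioned on, so the path is blocked at W_4.
Path 6: W_6 ← W_4 ← W_1 → W_7 ← W_2 → W_8
  W_4 is a chain here and W_4 is conditioned on, so the path is blocked at W_4.
Since every path is blocked, d-separation holds.

Yes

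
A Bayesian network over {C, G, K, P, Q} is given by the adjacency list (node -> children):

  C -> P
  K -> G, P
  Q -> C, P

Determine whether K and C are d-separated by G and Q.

There are 2 undirected paths between K and C; checking each against the conditioning set {G, Q}:
Path 1: K → P ← C
  P is a collider here and neither P nor any of its descendants is conditioned on, so the collider stays closed — the path is blocked at P.
Path 2: K → P ← Q → C
  P is a collider here and neither P nor any of its descendants is conditioned on, so the collider stays closed — the path is blocked at P.
Every path is blocked, so K and C are d-separated given {G, Q}.

Yes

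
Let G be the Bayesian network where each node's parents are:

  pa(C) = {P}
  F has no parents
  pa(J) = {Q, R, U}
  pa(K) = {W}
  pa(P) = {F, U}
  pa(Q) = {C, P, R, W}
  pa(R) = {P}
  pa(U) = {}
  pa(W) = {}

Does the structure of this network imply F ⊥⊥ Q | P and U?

We examine all 6 paths between F and Q:
Path 1: F → P ← U → J ← Q
  U is a fork here and U is conditioned on, so the path is blocked at U.
Path 2: F → P ← U → J ← R → Q
  U is a fork here and U is conditioned on, so the path is blocked at U.
Path 3: F → P → C → Q
  P is a chain here and P is conditioned on, so the path is blocked at P.
Path 4: F → P → Q
  P is a chain here and P is conditioned on, so the path is blocked at P.
Path 5: F → P → R → Q
  P is a chain here and P is conditioned on, so the path is blocked at P.
Path 6: F → P → R → J ← Q
  P is a chain here and P is conditioned on, so the path is blocked at P.
All paths are blocked; F ⊥ Q | {P, U} holds.

Yes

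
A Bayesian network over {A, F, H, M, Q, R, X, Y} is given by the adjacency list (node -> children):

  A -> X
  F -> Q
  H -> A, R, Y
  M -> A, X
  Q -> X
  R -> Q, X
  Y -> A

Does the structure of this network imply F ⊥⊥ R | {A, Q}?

No

We examine all 6 paths between F and R:
Path 1: F → Q ← R
  Q is a collider and Q is conditioned on, which opens it — no node blocks this path, so it is active.
Path 2: F → Q → X ← R
  Q is a chain here and Q is conditioned on, so the path is blocked at Q.
Path 3: F → Q → X ← M → A ← H → R
  Q is a chain here and Q is conditioned on, so the path is blocked at Q.
Path 4: F → Q → X ← M → A ← Y ← H → R
  Q is a chain here and Q is conditioned on, so the path is blocked at Q.
Path 5: F → Q → X ← A ← H → R
  Q is a chain here and Q is conditioned on, so the path is blocked at Q.
Path 6: F → Q → X ← A ← Y ← H → R
  Q is a chain here and Q is conditioned on, so the path is blocked at Q.
Since the path F → Q ← R is active, F and R are not d-separated given {A, Q}.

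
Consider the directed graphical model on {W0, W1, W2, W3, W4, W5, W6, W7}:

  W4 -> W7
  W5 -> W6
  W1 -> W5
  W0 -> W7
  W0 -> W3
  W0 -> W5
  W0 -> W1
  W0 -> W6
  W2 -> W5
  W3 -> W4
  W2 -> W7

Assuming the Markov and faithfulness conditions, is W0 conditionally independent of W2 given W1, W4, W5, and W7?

No — W0 and W2 are not d-separated given {W1, W4, W5, W7}.

We examine all 5 paths between W0 and W2:
  1. W0 → W1 → W5 ← W2 — W1:chain[blocks]; W5:collider[open] ⇒ blocked
  2. W0 → W3 → W4 → W7 ← W2 — W3:chain[open]; W4:chain[blocks]; W7:collider[open] ⇒ blocked
  3. W0 → W6 ← W5 ← W2 — W6:collider[blocks]; W5:chain[blocks] ⇒ blocked
  4. W0 → W7 ← W2 — W7:collider[open] ⇒ active
  5. W0 → W5 ← W2 — W5:collider[open] ⇒ active
Since the path W0 → W7 ← W2 is active, W0 and W2 are not d-separated given {W1, W4, W5, W7}.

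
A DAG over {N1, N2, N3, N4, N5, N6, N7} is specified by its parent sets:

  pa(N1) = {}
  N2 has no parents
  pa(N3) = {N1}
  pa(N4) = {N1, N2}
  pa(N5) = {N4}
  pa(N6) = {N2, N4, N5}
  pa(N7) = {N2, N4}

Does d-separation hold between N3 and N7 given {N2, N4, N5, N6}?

Enumerating the 4 paths from N3 to N7 and testing each for blocking by {N2, N4, N5, N6}:
Path 1: N3 ← N1 → N4 → N7
  N4 is a chain here and N4 is conditioned on, so the path is blocked at N4.
Path 2: N3 ← N1 → N4 → N5 → N6 ← N2 → N7
  N4 is a chain here and N4 is conditioned on, so the path is blocked at N4.
Path 3: N3 ← N1 → N4 → N6 ← N2 → N7
  N4 is a chain here and N4 is conditioned on, so the path is blocked at N4.
Path 4: N3 ← N1 → N4 ← N2 → N7
  N2 is a fork here and N2 is conditioned on, so the path is blocked at N2.
Since every path is blocked, d-separation holds.

Yes — N3 and N7 are d-separated given {N2, N4, N5, N6}.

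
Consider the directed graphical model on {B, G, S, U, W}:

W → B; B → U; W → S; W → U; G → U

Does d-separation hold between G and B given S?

Yes — G and B are d-separated given {S}.

There are 2 undirected paths between G and B; checking each against the conditioning set {S}:
Path 1: G → U ← W → B
  U is a collider here and neither U nor any of its descendants is conditioned on, so the collider stays closed — the path is blocked at U.
Path 2: G → U ← B
  U is a collider here and neither U nor any of its descendants is conditioned on, so the collider stays closed — the path is blocked at U.
All paths are blocked; G ⊥ B | {S} holds.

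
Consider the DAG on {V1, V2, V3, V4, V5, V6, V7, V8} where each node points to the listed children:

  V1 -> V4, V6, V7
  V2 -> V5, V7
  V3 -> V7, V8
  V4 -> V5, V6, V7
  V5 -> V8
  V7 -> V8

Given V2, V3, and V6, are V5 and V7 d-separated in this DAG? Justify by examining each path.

There are 6 undirected paths between V5 and V7; checking each against the conditioning set {V2, V3, V6}:
  1. V5 ← V2 → V7 — V2:fork[blocks] ⇒ blocked
  2. V5 → V8 ← V3 → V7 — V8:collider[blocks]; V3:fork[blocks] ⇒ blocked
  3. V5 → V8 ← V7 — V8:collider[blocks] ⇒ blocked
  4. V5 ← V4 ← V1 → V7 — V4:chain[open]; V1:fork[open] ⇒ active
  5. V5 ← V4 → V6 ← V1 → V7 — V4:fork[open]; V6:collider[open]; V1:fork[open] ⇒ active
  6. V5 ← V4 → V7 — V4:fork[open] ⇒ active
Because an active path exists, V5 and V7 are not d-separated.

No — V5 and V7 are not d-separated given {V2, V3, V6}.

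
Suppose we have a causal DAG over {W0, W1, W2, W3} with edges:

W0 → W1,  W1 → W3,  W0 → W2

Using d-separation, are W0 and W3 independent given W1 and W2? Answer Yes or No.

There is one path between W0 and W3:
Path 1: W0 → W1 → W3
  W1 is a chain here and W1 is conditioned on, so the path is blocked at W1.
Every path is blocked, so W0 and W3 are d-separated given {W1, W2}.

Yes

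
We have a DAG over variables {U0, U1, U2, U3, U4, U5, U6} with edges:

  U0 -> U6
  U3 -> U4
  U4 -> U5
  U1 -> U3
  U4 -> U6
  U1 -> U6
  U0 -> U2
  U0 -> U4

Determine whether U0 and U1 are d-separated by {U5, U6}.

No

We examine all 4 paths between U0 and U1:
  1. U0 → U6 ← U1 — U6:collider[open] ⇒ active
  2. U0 → U6 ← U4 ← U3 ← U1 — U6:collider[open]; U4:chain[open]; U3:chain[open] ⇒ active
  3. U0 → U4 ← U3 ← U1 — U4:collider[open]; U3:chain[open] ⇒ active
  4. U0 → U4 → U6 ← U1 — U4:chain[open]; U6:collider[open] ⇒ active
Since the path U0 → U6 ← U1 is active, U0 and U1 are not d-separated given {U5, U6}.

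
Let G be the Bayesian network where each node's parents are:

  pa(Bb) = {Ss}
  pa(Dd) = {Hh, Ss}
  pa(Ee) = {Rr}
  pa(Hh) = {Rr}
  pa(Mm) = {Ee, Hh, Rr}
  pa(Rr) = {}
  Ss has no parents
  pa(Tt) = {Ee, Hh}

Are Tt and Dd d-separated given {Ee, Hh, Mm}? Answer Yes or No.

Yes — Tt and Dd are d-separated given {Ee, Hh, Mm}.

We examine all 5 paths between Tt and Dd:
Path 1: Tt ← Ee → Mm ← Rr → Hh → Dd
  Ee is a fork here and Ee is conditioned on, so the path is blocked at Ee.
Path 2: Tt ← Ee → Mm ← Hh → Dd
  Ee is a fork here and Ee is conditioned on, so the path is blocked at Ee.
Path 3: Tt ← Ee ← Rr → Mm ← Hh → Dd
  Ee is a chain here and Ee is conditioned on, so the path is blocked at Ee.
Path 4: Tt ← Ee ← Rr → Hh → Dd
  Ee is a chain here and Ee is conditioned on, so the path is blocked at Ee.
Path 5: Tt ← Hh → Dd
  Hh is a fork here and Hh is conditioned on, so the path is blocked at Hh.
All paths are blocked; Tt ⊥ Dd | {Ee, Hh, Mm} holds.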